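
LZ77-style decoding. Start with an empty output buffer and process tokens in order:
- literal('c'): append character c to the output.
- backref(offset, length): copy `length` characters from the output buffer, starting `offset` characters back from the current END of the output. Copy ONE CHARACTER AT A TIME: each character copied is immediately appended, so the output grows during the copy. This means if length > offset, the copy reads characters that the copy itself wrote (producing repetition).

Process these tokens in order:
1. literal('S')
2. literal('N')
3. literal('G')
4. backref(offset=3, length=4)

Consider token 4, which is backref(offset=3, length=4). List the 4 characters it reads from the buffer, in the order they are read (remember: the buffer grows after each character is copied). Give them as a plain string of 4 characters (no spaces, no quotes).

Answer: SNGS

Derivation:
Token 1: literal('S'). Output: "S"
Token 2: literal('N'). Output: "SN"
Token 3: literal('G'). Output: "SNG"
Token 4: backref(off=3, len=4). Buffer before: "SNG" (len 3)
  byte 1: read out[0]='S', append. Buffer now: "SNGS"
  byte 2: read out[1]='N', append. Buffer now: "SNGSN"
  byte 3: read out[2]='G', append. Buffer now: "SNGSNG"
  byte 4: read out[3]='S', append. Buffer now: "SNGSNGS"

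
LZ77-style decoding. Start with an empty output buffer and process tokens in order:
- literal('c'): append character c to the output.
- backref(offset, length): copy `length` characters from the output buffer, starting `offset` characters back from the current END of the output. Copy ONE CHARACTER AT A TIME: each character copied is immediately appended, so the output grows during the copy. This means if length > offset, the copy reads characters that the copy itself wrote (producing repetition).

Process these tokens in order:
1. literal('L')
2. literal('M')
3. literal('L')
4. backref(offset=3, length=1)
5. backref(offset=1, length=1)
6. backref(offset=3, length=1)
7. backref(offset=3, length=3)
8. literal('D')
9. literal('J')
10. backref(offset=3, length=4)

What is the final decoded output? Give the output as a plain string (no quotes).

Token 1: literal('L'). Output: "L"
Token 2: literal('M'). Output: "LM"
Token 3: literal('L'). Output: "LML"
Token 4: backref(off=3, len=1). Copied 'L' from pos 0. Output: "LMLL"
Token 5: backref(off=1, len=1). Copied 'L' from pos 3. Output: "LMLLL"
Token 6: backref(off=3, len=1). Copied 'L' from pos 2. Output: "LMLLLL"
Token 7: backref(off=3, len=3). Copied 'LLL' from pos 3. Output: "LMLLLLLLL"
Token 8: literal('D'). Output: "LMLLLLLLLD"
Token 9: literal('J'). Output: "LMLLLLLLLDJ"
Token 10: backref(off=3, len=4) (overlapping!). Copied 'LDJL' from pos 8. Output: "LMLLLLLLLDJLDJL"

Answer: LMLLLLLLLDJLDJL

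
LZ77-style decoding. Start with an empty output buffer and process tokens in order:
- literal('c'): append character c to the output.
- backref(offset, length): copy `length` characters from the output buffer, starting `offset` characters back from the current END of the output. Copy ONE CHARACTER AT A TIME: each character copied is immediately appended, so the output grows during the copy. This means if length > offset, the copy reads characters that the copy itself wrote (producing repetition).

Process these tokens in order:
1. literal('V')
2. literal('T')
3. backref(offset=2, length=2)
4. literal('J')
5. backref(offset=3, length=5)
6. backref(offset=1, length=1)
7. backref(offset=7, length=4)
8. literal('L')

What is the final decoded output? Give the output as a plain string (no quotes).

Answer: VTVTJVTJVTTJVTJL

Derivation:
Token 1: literal('V'). Output: "V"
Token 2: literal('T'). Output: "VT"
Token 3: backref(off=2, len=2). Copied 'VT' from pos 0. Output: "VTVT"
Token 4: literal('J'). Output: "VTVTJ"
Token 5: backref(off=3, len=5) (overlapping!). Copied 'VTJVT' from pos 2. Output: "VTVTJVTJVT"
Token 6: backref(off=1, len=1). Copied 'T' from pos 9. Output: "VTVTJVTJVTT"
Token 7: backref(off=7, len=4). Copied 'JVTJ' from pos 4. Output: "VTVTJVTJVTTJVTJ"
Token 8: literal('L'). Output: "VTVTJVTJVTTJVTJL"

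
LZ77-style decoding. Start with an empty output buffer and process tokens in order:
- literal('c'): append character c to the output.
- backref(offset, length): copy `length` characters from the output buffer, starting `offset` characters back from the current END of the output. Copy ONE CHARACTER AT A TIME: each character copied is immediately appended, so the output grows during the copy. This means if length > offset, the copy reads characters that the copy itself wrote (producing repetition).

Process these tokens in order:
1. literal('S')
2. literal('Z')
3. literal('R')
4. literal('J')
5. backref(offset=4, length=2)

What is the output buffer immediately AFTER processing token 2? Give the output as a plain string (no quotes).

Token 1: literal('S'). Output: "S"
Token 2: literal('Z'). Output: "SZ"

Answer: SZ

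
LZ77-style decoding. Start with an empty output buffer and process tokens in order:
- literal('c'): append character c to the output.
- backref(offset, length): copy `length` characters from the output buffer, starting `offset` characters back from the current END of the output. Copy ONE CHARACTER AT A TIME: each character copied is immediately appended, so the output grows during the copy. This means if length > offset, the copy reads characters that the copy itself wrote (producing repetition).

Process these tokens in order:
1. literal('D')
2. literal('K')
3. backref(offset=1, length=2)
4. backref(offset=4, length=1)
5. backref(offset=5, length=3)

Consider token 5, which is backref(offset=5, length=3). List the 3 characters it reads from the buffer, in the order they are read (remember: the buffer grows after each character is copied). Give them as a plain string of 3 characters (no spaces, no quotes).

Answer: DKK

Derivation:
Token 1: literal('D'). Output: "D"
Token 2: literal('K'). Output: "DK"
Token 3: backref(off=1, len=2) (overlapping!). Copied 'KK' from pos 1. Output: "DKKK"
Token 4: backref(off=4, len=1). Copied 'D' from pos 0. Output: "DKKKD"
Token 5: backref(off=5, len=3). Buffer before: "DKKKD" (len 5)
  byte 1: read out[0]='D', append. Buffer now: "DKKKDD"
  byte 2: read out[1]='K', append. Buffer now: "DKKKDDK"
  byte 3: read out[2]='K', append. Buffer now: "DKKKDDKK"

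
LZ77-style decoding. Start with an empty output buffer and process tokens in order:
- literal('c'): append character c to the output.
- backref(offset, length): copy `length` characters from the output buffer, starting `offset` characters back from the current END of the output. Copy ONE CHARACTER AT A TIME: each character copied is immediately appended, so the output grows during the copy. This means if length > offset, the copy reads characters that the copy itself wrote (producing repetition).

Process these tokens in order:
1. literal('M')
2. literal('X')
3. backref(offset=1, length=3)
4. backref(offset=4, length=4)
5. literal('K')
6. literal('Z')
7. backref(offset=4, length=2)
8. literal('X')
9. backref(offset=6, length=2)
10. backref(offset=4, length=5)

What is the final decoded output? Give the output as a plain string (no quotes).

Answer: MXXXXXXXXKZXXXXKXXXKX

Derivation:
Token 1: literal('M'). Output: "M"
Token 2: literal('X'). Output: "MX"
Token 3: backref(off=1, len=3) (overlapping!). Copied 'XXX' from pos 1. Output: "MXXXX"
Token 4: backref(off=4, len=4). Copied 'XXXX' from pos 1. Output: "MXXXXXXXX"
Token 5: literal('K'). Output: "MXXXXXXXXK"
Token 6: literal('Z'). Output: "MXXXXXXXXKZ"
Token 7: backref(off=4, len=2). Copied 'XX' from pos 7. Output: "MXXXXXXXXKZXX"
Token 8: literal('X'). Output: "MXXXXXXXXKZXXX"
Token 9: backref(off=6, len=2). Copied 'XK' from pos 8. Output: "MXXXXXXXXKZXXXXK"
Token 10: backref(off=4, len=5) (overlapping!). Copied 'XXXKX' from pos 12. Output: "MXXXXXXXXKZXXXXKXXXKX"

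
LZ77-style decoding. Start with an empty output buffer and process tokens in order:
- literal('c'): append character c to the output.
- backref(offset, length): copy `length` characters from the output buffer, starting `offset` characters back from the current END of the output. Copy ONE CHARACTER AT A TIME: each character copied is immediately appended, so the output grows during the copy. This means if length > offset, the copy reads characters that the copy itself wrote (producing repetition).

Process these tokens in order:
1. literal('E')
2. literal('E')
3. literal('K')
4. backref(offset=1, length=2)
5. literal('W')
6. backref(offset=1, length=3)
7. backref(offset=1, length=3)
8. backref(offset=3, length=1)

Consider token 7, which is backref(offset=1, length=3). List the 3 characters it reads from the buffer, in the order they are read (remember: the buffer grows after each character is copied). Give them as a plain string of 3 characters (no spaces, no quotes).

Answer: WWW

Derivation:
Token 1: literal('E'). Output: "E"
Token 2: literal('E'). Output: "EE"
Token 3: literal('K'). Output: "EEK"
Token 4: backref(off=1, len=2) (overlapping!). Copied 'KK' from pos 2. Output: "EEKKK"
Token 5: literal('W'). Output: "EEKKKW"
Token 6: backref(off=1, len=3) (overlapping!). Copied 'WWW' from pos 5. Output: "EEKKKWWWW"
Token 7: backref(off=1, len=3). Buffer before: "EEKKKWWWW" (len 9)
  byte 1: read out[8]='W', append. Buffer now: "EEKKKWWWWW"
  byte 2: read out[9]='W', append. Buffer now: "EEKKKWWWWWW"
  byte 3: read out[10]='W', append. Buffer now: "EEKKKWWWWWWW"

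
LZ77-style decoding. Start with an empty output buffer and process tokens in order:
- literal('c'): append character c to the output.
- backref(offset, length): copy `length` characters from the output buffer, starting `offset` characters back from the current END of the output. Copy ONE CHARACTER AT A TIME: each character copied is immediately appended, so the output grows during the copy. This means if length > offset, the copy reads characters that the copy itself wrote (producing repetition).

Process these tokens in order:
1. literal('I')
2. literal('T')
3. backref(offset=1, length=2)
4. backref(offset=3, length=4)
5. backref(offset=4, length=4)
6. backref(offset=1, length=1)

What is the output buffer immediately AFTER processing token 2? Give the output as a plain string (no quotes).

Answer: IT

Derivation:
Token 1: literal('I'). Output: "I"
Token 2: literal('T'). Output: "IT"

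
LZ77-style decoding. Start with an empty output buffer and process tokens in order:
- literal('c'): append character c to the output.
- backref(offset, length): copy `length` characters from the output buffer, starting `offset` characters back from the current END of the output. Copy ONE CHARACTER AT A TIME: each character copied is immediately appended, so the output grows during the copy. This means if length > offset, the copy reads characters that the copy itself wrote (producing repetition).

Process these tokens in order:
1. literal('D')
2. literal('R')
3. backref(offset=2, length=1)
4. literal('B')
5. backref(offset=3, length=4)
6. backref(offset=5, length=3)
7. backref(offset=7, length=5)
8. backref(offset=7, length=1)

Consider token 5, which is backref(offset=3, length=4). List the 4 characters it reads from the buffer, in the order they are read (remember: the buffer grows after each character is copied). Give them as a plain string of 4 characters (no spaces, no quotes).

Answer: RDBR

Derivation:
Token 1: literal('D'). Output: "D"
Token 2: literal('R'). Output: "DR"
Token 3: backref(off=2, len=1). Copied 'D' from pos 0. Output: "DRD"
Token 4: literal('B'). Output: "DRDB"
Token 5: backref(off=3, len=4). Buffer before: "DRDB" (len 4)
  byte 1: read out[1]='R', append. Buffer now: "DRDBR"
  byte 2: read out[2]='D', append. Buffer now: "DRDBRD"
  byte 3: read out[3]='B', append. Buffer now: "DRDBRDB"
  byte 4: read out[4]='R', append. Buffer now: "DRDBRDBR"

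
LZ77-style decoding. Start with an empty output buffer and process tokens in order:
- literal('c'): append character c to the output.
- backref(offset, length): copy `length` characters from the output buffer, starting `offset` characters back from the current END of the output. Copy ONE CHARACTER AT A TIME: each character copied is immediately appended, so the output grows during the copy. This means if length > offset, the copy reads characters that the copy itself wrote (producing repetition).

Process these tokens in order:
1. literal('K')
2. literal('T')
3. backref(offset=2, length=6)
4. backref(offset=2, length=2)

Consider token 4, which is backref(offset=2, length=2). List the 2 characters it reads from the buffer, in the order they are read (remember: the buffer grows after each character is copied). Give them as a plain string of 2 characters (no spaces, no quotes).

Answer: KT

Derivation:
Token 1: literal('K'). Output: "K"
Token 2: literal('T'). Output: "KT"
Token 3: backref(off=2, len=6) (overlapping!). Copied 'KTKTKT' from pos 0. Output: "KTKTKTKT"
Token 4: backref(off=2, len=2). Buffer before: "KTKTKTKT" (len 8)
  byte 1: read out[6]='K', append. Buffer now: "KTKTKTKTK"
  byte 2: read out[7]='T', append. Buffer now: "KTKTKTKTKT"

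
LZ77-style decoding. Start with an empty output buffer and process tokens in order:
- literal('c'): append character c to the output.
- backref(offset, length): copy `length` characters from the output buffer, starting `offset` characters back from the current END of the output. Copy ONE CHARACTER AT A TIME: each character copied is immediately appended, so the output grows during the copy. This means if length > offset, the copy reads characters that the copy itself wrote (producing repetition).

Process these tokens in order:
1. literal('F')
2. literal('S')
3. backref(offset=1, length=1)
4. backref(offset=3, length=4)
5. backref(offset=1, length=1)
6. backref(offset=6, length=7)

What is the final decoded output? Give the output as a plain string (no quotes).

Answer: FSSFSSFFSFSSFFS

Derivation:
Token 1: literal('F'). Output: "F"
Token 2: literal('S'). Output: "FS"
Token 3: backref(off=1, len=1). Copied 'S' from pos 1. Output: "FSS"
Token 4: backref(off=3, len=4) (overlapping!). Copied 'FSSF' from pos 0. Output: "FSSFSSF"
Token 5: backref(off=1, len=1). Copied 'F' from pos 6. Output: "FSSFSSFF"
Token 6: backref(off=6, len=7) (overlapping!). Copied 'SFSSFFS' from pos 2. Output: "FSSFSSFFSFSSFFS"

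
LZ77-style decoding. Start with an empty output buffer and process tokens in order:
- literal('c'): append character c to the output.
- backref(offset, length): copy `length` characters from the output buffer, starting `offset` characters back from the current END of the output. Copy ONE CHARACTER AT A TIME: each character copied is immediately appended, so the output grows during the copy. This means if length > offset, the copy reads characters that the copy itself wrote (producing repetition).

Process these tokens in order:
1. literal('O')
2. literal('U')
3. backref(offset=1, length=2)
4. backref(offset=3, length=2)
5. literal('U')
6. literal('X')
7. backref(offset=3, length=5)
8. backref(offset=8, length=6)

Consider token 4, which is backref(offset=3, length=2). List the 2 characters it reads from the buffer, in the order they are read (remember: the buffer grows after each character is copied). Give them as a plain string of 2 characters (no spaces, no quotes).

Answer: UU

Derivation:
Token 1: literal('O'). Output: "O"
Token 2: literal('U'). Output: "OU"
Token 3: backref(off=1, len=2) (overlapping!). Copied 'UU' from pos 1. Output: "OUUU"
Token 4: backref(off=3, len=2). Buffer before: "OUUU" (len 4)
  byte 1: read out[1]='U', append. Buffer now: "OUUUU"
  byte 2: read out[2]='U', append. Buffer now: "OUUUUU"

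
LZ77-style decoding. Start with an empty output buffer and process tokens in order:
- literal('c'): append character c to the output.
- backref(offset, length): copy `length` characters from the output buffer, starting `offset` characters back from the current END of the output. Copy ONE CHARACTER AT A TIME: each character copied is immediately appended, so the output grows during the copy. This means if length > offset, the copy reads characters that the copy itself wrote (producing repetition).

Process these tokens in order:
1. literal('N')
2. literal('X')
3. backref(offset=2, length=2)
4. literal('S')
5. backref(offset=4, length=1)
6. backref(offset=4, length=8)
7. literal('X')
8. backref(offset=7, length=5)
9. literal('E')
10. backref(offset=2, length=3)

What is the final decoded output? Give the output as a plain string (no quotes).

Token 1: literal('N'). Output: "N"
Token 2: literal('X'). Output: "NX"
Token 3: backref(off=2, len=2). Copied 'NX' from pos 0. Output: "NXNX"
Token 4: literal('S'). Output: "NXNXS"
Token 5: backref(off=4, len=1). Copied 'X' from pos 1. Output: "NXNXSX"
Token 6: backref(off=4, len=8) (overlapping!). Copied 'NXSXNXSX' from pos 2. Output: "NXNXSXNXSXNXSX"
Token 7: literal('X'). Output: "NXNXSXNXSXNXSXX"
Token 8: backref(off=7, len=5). Copied 'SXNXS' from pos 8. Output: "NXNXSXNXSXNXSXXSXNXS"
Token 9: literal('E'). Output: "NXNXSXNXSXNXSXXSXNXSE"
Token 10: backref(off=2, len=3) (overlapping!). Copied 'SES' from pos 19. Output: "NXNXSXNXSXNXSXXSXNXSESES"

Answer: NXNXSXNXSXNXSXXSXNXSESES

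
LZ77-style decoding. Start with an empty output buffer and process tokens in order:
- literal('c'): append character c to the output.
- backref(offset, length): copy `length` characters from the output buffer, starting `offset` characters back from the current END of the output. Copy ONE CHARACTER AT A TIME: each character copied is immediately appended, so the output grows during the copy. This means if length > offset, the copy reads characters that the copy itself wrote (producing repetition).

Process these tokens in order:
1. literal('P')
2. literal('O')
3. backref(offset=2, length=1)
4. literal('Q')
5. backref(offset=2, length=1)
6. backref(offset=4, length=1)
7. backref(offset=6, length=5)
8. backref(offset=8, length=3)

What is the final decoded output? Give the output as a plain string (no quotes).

Token 1: literal('P'). Output: "P"
Token 2: literal('O'). Output: "PO"
Token 3: backref(off=2, len=1). Copied 'P' from pos 0. Output: "POP"
Token 4: literal('Q'). Output: "POPQ"
Token 5: backref(off=2, len=1). Copied 'P' from pos 2. Output: "POPQP"
Token 6: backref(off=4, len=1). Copied 'O' from pos 1. Output: "POPQPO"
Token 7: backref(off=6, len=5). Copied 'POPQP' from pos 0. Output: "POPQPOPOPQP"
Token 8: backref(off=8, len=3). Copied 'QPO' from pos 3. Output: "POPQPOPOPQPQPO"

Answer: POPQPOPOPQPQPO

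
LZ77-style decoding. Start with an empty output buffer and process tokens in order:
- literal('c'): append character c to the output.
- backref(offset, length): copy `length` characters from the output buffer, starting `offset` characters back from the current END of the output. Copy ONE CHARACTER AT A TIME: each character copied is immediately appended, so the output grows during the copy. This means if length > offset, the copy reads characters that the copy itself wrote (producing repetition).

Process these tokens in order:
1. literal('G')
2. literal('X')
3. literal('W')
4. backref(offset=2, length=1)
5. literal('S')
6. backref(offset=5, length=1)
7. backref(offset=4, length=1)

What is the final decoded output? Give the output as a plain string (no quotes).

Answer: GXWXSGW

Derivation:
Token 1: literal('G'). Output: "G"
Token 2: literal('X'). Output: "GX"
Token 3: literal('W'). Output: "GXW"
Token 4: backref(off=2, len=1). Copied 'X' from pos 1. Output: "GXWX"
Token 5: literal('S'). Output: "GXWXS"
Token 6: backref(off=5, len=1). Copied 'G' from pos 0. Output: "GXWXSG"
Token 7: backref(off=4, len=1). Copied 'W' from pos 2. Output: "GXWXSGW"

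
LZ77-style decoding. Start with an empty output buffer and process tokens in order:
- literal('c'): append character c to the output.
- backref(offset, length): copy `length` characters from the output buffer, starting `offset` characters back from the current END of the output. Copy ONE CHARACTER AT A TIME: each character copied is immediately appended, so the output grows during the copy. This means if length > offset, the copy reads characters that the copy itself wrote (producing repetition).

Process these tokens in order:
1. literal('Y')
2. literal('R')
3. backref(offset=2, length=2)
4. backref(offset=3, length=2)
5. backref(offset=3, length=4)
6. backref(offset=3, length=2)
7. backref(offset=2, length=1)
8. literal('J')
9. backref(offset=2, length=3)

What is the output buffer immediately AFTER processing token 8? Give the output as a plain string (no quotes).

Token 1: literal('Y'). Output: "Y"
Token 2: literal('R'). Output: "YR"
Token 3: backref(off=2, len=2). Copied 'YR' from pos 0. Output: "YRYR"
Token 4: backref(off=3, len=2). Copied 'RY' from pos 1. Output: "YRYRRY"
Token 5: backref(off=3, len=4) (overlapping!). Copied 'RRYR' from pos 3. Output: "YRYRRYRRYR"
Token 6: backref(off=3, len=2). Copied 'RY' from pos 7. Output: "YRYRRYRRYRRY"
Token 7: backref(off=2, len=1). Copied 'R' from pos 10. Output: "YRYRRYRRYRRYR"
Token 8: literal('J'). Output: "YRYRRYRRYRRYRJ"

Answer: YRYRRYRRYRRYRJ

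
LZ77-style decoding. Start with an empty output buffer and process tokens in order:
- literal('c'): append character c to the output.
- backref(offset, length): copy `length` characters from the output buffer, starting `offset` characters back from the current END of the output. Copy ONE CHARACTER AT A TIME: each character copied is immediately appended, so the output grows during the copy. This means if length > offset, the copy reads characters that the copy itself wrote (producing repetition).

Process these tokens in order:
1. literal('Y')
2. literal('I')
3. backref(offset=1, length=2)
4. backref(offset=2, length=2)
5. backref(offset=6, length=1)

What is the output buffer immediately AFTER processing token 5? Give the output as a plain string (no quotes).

Token 1: literal('Y'). Output: "Y"
Token 2: literal('I'). Output: "YI"
Token 3: backref(off=1, len=2) (overlapping!). Copied 'II' from pos 1. Output: "YIII"
Token 4: backref(off=2, len=2). Copied 'II' from pos 2. Output: "YIIIII"
Token 5: backref(off=6, len=1). Copied 'Y' from pos 0. Output: "YIIIIIY"

Answer: YIIIIIY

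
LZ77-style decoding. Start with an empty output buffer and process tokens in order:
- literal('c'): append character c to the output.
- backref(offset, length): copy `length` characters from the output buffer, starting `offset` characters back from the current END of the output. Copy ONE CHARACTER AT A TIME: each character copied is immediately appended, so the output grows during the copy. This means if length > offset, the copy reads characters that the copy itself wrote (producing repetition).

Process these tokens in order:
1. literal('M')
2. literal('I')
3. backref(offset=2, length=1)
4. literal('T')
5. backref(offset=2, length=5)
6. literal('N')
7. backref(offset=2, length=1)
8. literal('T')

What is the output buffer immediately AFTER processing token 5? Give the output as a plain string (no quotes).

Token 1: literal('M'). Output: "M"
Token 2: literal('I'). Output: "MI"
Token 3: backref(off=2, len=1). Copied 'M' from pos 0. Output: "MIM"
Token 4: literal('T'). Output: "MIMT"
Token 5: backref(off=2, len=5) (overlapping!). Copied 'MTMTM' from pos 2. Output: "MIMTMTMTM"

Answer: MIMTMTMTM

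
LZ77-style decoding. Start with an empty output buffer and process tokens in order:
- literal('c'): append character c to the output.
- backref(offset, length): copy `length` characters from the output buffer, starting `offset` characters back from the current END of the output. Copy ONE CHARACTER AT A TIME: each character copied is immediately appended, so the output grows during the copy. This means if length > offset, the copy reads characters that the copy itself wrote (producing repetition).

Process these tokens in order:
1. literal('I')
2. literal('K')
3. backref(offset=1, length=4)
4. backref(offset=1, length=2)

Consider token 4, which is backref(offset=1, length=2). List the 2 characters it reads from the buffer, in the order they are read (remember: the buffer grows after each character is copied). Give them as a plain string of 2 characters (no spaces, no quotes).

Token 1: literal('I'). Output: "I"
Token 2: literal('K'). Output: "IK"
Token 3: backref(off=1, len=4) (overlapping!). Copied 'KKKK' from pos 1. Output: "IKKKKK"
Token 4: backref(off=1, len=2). Buffer before: "IKKKKK" (len 6)
  byte 1: read out[5]='K', append. Buffer now: "IKKKKKK"
  byte 2: read out[6]='K', append. Buffer now: "IKKKKKKK"

Answer: KK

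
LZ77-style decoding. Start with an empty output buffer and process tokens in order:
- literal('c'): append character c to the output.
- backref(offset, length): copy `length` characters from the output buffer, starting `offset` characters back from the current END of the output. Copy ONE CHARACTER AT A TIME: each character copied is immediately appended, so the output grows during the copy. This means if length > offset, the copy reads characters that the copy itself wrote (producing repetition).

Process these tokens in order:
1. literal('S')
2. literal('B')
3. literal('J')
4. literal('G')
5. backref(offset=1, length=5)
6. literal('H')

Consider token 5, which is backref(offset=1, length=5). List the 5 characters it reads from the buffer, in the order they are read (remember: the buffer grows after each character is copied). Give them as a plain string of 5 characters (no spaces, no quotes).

Token 1: literal('S'). Output: "S"
Token 2: literal('B'). Output: "SB"
Token 3: literal('J'). Output: "SBJ"
Token 4: literal('G'). Output: "SBJG"
Token 5: backref(off=1, len=5). Buffer before: "SBJG" (len 4)
  byte 1: read out[3]='G', append. Buffer now: "SBJGG"
  byte 2: read out[4]='G', append. Buffer now: "SBJGGG"
  byte 3: read out[5]='G', append. Buffer now: "SBJGGGG"
  byte 4: read out[6]='G', append. Buffer now: "SBJGGGGG"
  byte 5: read out[7]='G', append. Buffer now: "SBJGGGGGG"

Answer: GGGGG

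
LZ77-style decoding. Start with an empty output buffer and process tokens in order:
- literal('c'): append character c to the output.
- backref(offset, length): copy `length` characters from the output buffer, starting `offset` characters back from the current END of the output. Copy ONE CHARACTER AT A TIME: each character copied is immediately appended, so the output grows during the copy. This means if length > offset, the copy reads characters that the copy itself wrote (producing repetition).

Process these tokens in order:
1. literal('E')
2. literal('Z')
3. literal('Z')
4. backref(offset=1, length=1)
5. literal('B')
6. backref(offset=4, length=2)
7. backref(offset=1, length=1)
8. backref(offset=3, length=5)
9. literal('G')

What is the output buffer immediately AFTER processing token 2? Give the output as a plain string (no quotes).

Token 1: literal('E'). Output: "E"
Token 2: literal('Z'). Output: "EZ"

Answer: EZ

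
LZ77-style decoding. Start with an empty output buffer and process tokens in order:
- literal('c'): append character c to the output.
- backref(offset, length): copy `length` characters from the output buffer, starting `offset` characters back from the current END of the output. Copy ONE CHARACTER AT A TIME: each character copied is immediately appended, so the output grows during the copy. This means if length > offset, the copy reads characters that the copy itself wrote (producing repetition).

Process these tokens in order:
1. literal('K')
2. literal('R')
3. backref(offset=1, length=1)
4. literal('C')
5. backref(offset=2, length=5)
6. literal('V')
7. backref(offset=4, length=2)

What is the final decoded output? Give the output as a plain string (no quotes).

Answer: KRRCRCRCRVRC

Derivation:
Token 1: literal('K'). Output: "K"
Token 2: literal('R'). Output: "KR"
Token 3: backref(off=1, len=1). Copied 'R' from pos 1. Output: "KRR"
Token 4: literal('C'). Output: "KRRC"
Token 5: backref(off=2, len=5) (overlapping!). Copied 'RCRCR' from pos 2. Output: "KRRCRCRCR"
Token 6: literal('V'). Output: "KRRCRCRCRV"
Token 7: backref(off=4, len=2). Copied 'RC' from pos 6. Output: "KRRCRCRCRVRC"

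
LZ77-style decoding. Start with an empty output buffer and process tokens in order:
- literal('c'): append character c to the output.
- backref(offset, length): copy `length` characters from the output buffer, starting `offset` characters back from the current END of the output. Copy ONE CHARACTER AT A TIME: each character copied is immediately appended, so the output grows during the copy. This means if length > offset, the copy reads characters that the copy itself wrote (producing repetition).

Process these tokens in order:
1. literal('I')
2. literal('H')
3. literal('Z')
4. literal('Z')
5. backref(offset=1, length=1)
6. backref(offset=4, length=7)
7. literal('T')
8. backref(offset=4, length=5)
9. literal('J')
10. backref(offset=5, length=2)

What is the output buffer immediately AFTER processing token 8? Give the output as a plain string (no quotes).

Answer: IHZZZHZZZHZZTHZZTH

Derivation:
Token 1: literal('I'). Output: "I"
Token 2: literal('H'). Output: "IH"
Token 3: literal('Z'). Output: "IHZ"
Token 4: literal('Z'). Output: "IHZZ"
Token 5: backref(off=1, len=1). Copied 'Z' from pos 3. Output: "IHZZZ"
Token 6: backref(off=4, len=7) (overlapping!). Copied 'HZZZHZZ' from pos 1. Output: "IHZZZHZZZHZZ"
Token 7: literal('T'). Output: "IHZZZHZZZHZZT"
Token 8: backref(off=4, len=5) (overlapping!). Copied 'HZZTH' from pos 9. Output: "IHZZZHZZZHZZTHZZTH"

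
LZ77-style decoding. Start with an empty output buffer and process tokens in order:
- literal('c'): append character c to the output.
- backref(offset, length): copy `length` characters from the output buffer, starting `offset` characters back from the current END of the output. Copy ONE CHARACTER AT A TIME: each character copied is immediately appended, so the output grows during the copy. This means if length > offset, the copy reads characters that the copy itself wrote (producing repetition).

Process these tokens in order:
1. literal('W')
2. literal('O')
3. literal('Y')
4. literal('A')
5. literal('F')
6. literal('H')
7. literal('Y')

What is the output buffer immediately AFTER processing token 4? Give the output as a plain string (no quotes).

Token 1: literal('W'). Output: "W"
Token 2: literal('O'). Output: "WO"
Token 3: literal('Y'). Output: "WOY"
Token 4: literal('A'). Output: "WOYA"

Answer: WOYA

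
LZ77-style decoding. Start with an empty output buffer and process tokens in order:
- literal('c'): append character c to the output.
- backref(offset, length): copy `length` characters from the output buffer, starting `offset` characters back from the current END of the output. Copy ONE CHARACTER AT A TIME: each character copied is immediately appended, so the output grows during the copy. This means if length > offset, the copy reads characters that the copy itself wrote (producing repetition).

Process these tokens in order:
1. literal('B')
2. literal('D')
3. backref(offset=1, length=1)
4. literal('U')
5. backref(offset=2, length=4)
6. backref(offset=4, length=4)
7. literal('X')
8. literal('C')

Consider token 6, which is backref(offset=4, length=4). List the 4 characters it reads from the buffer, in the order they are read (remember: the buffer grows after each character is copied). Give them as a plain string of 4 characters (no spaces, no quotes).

Answer: DUDU

Derivation:
Token 1: literal('B'). Output: "B"
Token 2: literal('D'). Output: "BD"
Token 3: backref(off=1, len=1). Copied 'D' from pos 1. Output: "BDD"
Token 4: literal('U'). Output: "BDDU"
Token 5: backref(off=2, len=4) (overlapping!). Copied 'DUDU' from pos 2. Output: "BDDUDUDU"
Token 6: backref(off=4, len=4). Buffer before: "BDDUDUDU" (len 8)
  byte 1: read out[4]='D', append. Buffer now: "BDDUDUDUD"
  byte 2: read out[5]='U', append. Buffer now: "BDDUDUDUDU"
  byte 3: read out[6]='D', append. Buffer now: "BDDUDUDUDUD"
  byte 4: read out[7]='U', append. Buffer now: "BDDUDUDUDUDU"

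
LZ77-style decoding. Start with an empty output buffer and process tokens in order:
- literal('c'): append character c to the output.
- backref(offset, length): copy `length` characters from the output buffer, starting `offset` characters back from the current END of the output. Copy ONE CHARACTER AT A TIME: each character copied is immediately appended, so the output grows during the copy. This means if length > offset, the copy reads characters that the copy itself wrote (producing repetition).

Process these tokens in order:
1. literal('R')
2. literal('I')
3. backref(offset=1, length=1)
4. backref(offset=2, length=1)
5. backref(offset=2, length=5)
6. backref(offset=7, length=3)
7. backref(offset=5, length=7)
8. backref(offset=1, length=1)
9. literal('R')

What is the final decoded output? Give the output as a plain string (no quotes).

Answer: RIIIIIIIIIIIIIIIIIIIR

Derivation:
Token 1: literal('R'). Output: "R"
Token 2: literal('I'). Output: "RI"
Token 3: backref(off=1, len=1). Copied 'I' from pos 1. Output: "RII"
Token 4: backref(off=2, len=1). Copied 'I' from pos 1. Output: "RIII"
Token 5: backref(off=2, len=5) (overlapping!). Copied 'IIIII' from pos 2. Output: "RIIIIIIII"
Token 6: backref(off=7, len=3). Copied 'III' from pos 2. Output: "RIIIIIIIIIII"
Token 7: backref(off=5, len=7) (overlapping!). Copied 'IIIIIII' from pos 7. Output: "RIIIIIIIIIIIIIIIIII"
Token 8: backref(off=1, len=1). Copied 'I' from pos 18. Output: "RIIIIIIIIIIIIIIIIIII"
Token 9: literal('R'). Output: "RIIIIIIIIIIIIIIIIIIIR"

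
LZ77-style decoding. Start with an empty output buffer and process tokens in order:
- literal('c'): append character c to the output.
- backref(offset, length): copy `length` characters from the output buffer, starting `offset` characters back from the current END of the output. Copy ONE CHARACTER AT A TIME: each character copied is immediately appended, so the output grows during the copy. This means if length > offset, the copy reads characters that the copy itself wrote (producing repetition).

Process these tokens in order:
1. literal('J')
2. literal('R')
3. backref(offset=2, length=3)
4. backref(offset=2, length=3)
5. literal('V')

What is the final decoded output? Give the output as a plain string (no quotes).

Answer: JRJRJRJRV

Derivation:
Token 1: literal('J'). Output: "J"
Token 2: literal('R'). Output: "JR"
Token 3: backref(off=2, len=3) (overlapping!). Copied 'JRJ' from pos 0. Output: "JRJRJ"
Token 4: backref(off=2, len=3) (overlapping!). Copied 'RJR' from pos 3. Output: "JRJRJRJR"
Token 5: literal('V'). Output: "JRJRJRJRV"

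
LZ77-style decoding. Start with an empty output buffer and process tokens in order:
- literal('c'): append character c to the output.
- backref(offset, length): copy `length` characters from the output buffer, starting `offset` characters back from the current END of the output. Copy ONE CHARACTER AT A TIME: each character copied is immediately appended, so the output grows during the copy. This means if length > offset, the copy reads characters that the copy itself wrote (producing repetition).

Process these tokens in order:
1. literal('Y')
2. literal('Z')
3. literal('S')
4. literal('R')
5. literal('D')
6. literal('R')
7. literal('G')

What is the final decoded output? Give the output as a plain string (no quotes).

Answer: YZSRDRG

Derivation:
Token 1: literal('Y'). Output: "Y"
Token 2: literal('Z'). Output: "YZ"
Token 3: literal('S'). Output: "YZS"
Token 4: literal('R'). Output: "YZSR"
Token 5: literal('D'). Output: "YZSRD"
Token 6: literal('R'). Output: "YZSRDR"
Token 7: literal('G'). Output: "YZSRDRG"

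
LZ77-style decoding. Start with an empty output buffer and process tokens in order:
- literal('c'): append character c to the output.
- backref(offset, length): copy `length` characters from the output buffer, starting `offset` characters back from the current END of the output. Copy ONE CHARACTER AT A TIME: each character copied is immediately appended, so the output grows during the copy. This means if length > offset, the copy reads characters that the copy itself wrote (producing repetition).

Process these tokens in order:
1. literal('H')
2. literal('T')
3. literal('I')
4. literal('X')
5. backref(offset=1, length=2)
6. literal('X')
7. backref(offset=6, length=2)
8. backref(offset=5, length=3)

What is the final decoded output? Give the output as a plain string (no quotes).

Token 1: literal('H'). Output: "H"
Token 2: literal('T'). Output: "HT"
Token 3: literal('I'). Output: "HTI"
Token 4: literal('X'). Output: "HTIX"
Token 5: backref(off=1, len=2) (overlapping!). Copied 'XX' from pos 3. Output: "HTIXXX"
Token 6: literal('X'). Output: "HTIXXXX"
Token 7: backref(off=6, len=2). Copied 'TI' from pos 1. Output: "HTIXXXXTI"
Token 8: backref(off=5, len=3). Copied 'XXX' from pos 4. Output: "HTIXXXXTIXXX"

Answer: HTIXXXXTIXXX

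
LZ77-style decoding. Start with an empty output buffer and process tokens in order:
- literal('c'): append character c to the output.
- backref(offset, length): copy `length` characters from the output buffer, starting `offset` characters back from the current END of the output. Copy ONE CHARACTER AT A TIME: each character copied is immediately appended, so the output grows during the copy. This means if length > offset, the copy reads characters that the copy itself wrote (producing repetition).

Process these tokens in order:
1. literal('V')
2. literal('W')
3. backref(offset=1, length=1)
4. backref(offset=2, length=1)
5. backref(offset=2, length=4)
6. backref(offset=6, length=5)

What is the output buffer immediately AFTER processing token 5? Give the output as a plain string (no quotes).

Answer: VWWWWWWW

Derivation:
Token 1: literal('V'). Output: "V"
Token 2: literal('W'). Output: "VW"
Token 3: backref(off=1, len=1). Copied 'W' from pos 1. Output: "VWW"
Token 4: backref(off=2, len=1). Copied 'W' from pos 1. Output: "VWWW"
Token 5: backref(off=2, len=4) (overlapping!). Copied 'WWWW' from pos 2. Output: "VWWWWWWW"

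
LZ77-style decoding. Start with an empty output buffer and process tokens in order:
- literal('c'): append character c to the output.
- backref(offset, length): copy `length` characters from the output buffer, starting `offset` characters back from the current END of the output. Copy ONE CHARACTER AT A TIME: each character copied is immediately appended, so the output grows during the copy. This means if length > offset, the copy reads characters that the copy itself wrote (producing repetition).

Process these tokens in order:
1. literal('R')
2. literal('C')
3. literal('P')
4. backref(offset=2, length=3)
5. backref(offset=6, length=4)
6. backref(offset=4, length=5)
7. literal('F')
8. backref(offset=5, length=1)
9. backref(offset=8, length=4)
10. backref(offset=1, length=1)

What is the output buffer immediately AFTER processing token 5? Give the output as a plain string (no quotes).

Token 1: literal('R'). Output: "R"
Token 2: literal('C'). Output: "RC"
Token 3: literal('P'). Output: "RCP"
Token 4: backref(off=2, len=3) (overlapping!). Copied 'CPC' from pos 1. Output: "RCPCPC"
Token 5: backref(off=6, len=4). Copied 'RCPC' from pos 0. Output: "RCPCPCRCPC"

Answer: RCPCPCRCPC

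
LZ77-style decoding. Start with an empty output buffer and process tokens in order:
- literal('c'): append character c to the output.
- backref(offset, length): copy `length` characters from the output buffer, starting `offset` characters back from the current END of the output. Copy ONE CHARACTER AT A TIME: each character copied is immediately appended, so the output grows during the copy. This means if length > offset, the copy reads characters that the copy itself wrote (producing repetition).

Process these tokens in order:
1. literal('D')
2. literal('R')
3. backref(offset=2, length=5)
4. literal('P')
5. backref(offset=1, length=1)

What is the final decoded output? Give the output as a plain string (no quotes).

Token 1: literal('D'). Output: "D"
Token 2: literal('R'). Output: "DR"
Token 3: backref(off=2, len=5) (overlapping!). Copied 'DRDRD' from pos 0. Output: "DRDRDRD"
Token 4: literal('P'). Output: "DRDRDRDP"
Token 5: backref(off=1, len=1). Copied 'P' from pos 7. Output: "DRDRDRDPP"

Answer: DRDRDRDPP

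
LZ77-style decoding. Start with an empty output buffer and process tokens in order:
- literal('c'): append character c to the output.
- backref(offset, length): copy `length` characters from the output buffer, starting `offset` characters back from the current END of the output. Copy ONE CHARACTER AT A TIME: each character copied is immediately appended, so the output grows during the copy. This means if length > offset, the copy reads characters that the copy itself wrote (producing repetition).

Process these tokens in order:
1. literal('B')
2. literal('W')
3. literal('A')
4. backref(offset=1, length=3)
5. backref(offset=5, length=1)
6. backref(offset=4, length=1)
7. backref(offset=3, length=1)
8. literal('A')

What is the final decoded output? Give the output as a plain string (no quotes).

Answer: BWAAAAWAAA

Derivation:
Token 1: literal('B'). Output: "B"
Token 2: literal('W'). Output: "BW"
Token 3: literal('A'). Output: "BWA"
Token 4: backref(off=1, len=3) (overlapping!). Copied 'AAA' from pos 2. Output: "BWAAAA"
Token 5: backref(off=5, len=1). Copied 'W' from pos 1. Output: "BWAAAAW"
Token 6: backref(off=4, len=1). Copied 'A' from pos 3. Output: "BWAAAAWA"
Token 7: backref(off=3, len=1). Copied 'A' from pos 5. Output: "BWAAAAWAA"
Token 8: literal('A'). Output: "BWAAAAWAAA"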